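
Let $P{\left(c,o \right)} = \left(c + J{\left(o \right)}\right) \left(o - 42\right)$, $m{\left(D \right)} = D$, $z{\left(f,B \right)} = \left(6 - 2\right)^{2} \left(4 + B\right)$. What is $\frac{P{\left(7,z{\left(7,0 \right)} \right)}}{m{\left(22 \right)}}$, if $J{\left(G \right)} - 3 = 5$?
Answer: $15$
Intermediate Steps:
$J{\left(G \right)} = 8$ ($J{\left(G \right)} = 3 + 5 = 8$)
$z{\left(f,B \right)} = 64 + 16 B$ ($z{\left(f,B \right)} = 4^{2} \left(4 + B\right) = 16 \left(4 + B\right) = 64 + 16 B$)
$P{\left(c,o \right)} = \left(-42 + o\right) \left(8 + c\right)$ ($P{\left(c,o \right)} = \left(c + 8\right) \left(o - 42\right) = \left(8 + c\right) \left(-42 + o\right) = \left(-42 + o\right) \left(8 + c\right)$)
$\frac{P{\left(7,z{\left(7,0 \right)} \right)}}{m{\left(22 \right)}} = \frac{-336 - 294 + 8 \left(64 + 16 \cdot 0\right) + 7 \left(64 + 16 \cdot 0\right)}{22} = \left(-336 - 294 + 8 \left(64 + 0\right) + 7 \left(64 + 0\right)\right) \frac{1}{22} = \left(-336 - 294 + 8 \cdot 64 + 7 \cdot 64\right) \frac{1}{22} = \left(-336 - 294 + 512 + 448\right) \frac{1}{22} = 330 \cdot \frac{1}{22} = 15$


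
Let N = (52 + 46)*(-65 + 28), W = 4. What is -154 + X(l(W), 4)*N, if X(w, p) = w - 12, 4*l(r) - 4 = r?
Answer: 36106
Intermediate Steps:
l(r) = 1 + r/4
X(w, p) = -12 + w
N = -3626 (N = 98*(-37) = -3626)
-154 + X(l(W), 4)*N = -154 + (-12 + (1 + (1/4)*4))*(-3626) = -154 + (-12 + (1 + 1))*(-3626) = -154 + (-12 + 2)*(-3626) = -154 - 10*(-3626) = -154 + 36260 = 36106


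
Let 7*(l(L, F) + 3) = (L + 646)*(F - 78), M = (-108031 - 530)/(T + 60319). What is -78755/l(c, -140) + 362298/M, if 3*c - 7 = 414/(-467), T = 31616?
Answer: -2197756535151980895/7163283197893 ≈ -3.0681e+5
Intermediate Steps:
c = 2855/1401 (c = 7/3 + (414/(-467))/3 = 7/3 + (414*(-1/467))/3 = 7/3 + (⅓)*(-414/467) = 7/3 - 138/467 = 2855/1401 ≈ 2.0378)
M = -36187/30645 (M = (-108031 - 530)/(31616 + 60319) = -108561/91935 = -108561*1/91935 = -36187/30645 ≈ -1.1808)
l(L, F) = -3 + (-78 + F)*(646 + L)/7 (l(L, F) = -3 + ((L + 646)*(F - 78))/7 = -3 + ((646 + L)*(-78 + F))/7 = -3 + ((-78 + F)*(646 + L))/7 = -3 + (-78 + F)*(646 + L)/7)
-78755/l(c, -140) + 362298/M = -78755/(-50409/7 - 78/7*2855/1401 + (646/7)*(-140) + (⅐)*(-140)*(2855/1401)) + 362298/(-36187/30645) = -78755/(-50409/7 - 74230/3269 - 12920 - 57100/1401) + 362298*(-30645/36187) = -78755/(-197951839/9807) - 11102622210/36187 = -78755*(-9807/197951839) - 11102622210/36187 = 772350285/197951839 - 11102622210/36187 = -2197756535151980895/7163283197893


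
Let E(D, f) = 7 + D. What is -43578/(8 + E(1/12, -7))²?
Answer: -6275232/32761 ≈ -191.55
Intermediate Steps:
-43578/(8 + E(1/12, -7))² = -43578/(8 + (7 + 1/12))² = -43578/(8 + 85/12)² = -43578/((181/12)²) = -43578/32761/144 = -43578*144/32761 = -6275232/32761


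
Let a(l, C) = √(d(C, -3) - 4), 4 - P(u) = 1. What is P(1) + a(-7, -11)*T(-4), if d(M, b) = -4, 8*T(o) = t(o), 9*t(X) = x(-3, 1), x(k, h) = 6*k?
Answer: 3 - I*√2/2 ≈ 3.0 - 0.70711*I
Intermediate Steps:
P(u) = 3 (P(u) = 4 - 1*1 = 4 - 1 = 3)
t(X) = -2 (t(X) = (6*(-3))/9 = (⅑)*(-18) = -2)
T(o) = -¼ (T(o) = (⅛)*(-2) = -¼)
a(l, C) = 2*I*√2 (a(l, C) = √(-4 - 4) = √(-8) = 2*I*√2)
P(1) + a(-7, -11)*T(-4) = 3 + (2*I*√2)*(-¼) = 3 - I*√2/2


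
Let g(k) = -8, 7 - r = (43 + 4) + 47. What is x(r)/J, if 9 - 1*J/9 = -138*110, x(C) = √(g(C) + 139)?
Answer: √131/136701 ≈ 8.3727e-5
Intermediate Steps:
r = -87 (r = 7 - ((43 + 4) + 47) = 7 - (47 + 47) = 7 - 1*94 = 7 - 94 = -87)
x(C) = √131 (x(C) = √(-8 + 139) = √131)
J = 136701 (J = 81 - (-1242)*110 = 81 - 9*(-15180) = 81 + 136620 = 136701)
x(r)/J = √131/136701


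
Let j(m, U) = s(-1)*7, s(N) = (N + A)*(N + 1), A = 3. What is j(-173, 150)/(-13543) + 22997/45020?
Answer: 22997/45020 ≈ 0.51082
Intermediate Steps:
s(N) = (1 + N)*(3 + N) (s(N) = (N + 3)*(N + 1) = (3 + N)*(1 + N) = (1 + N)*(3 + N))
j(m, U) = 0 (j(m, U) = (3 + (-1)² + 4*(-1))*7 = (3 + 1 - 4)*7 = 0*7 = 0)
j(-173, 150)/(-13543) + 22997/45020 = 0/(-13543) + 22997/45020 = 0*(-1/13543) + 22997*(1/45020) = 0 + 22997/45020 = 22997/45020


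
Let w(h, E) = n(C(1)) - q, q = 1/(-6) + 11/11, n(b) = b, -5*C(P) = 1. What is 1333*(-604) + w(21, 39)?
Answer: -24153991/30 ≈ -8.0513e+5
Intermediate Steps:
C(P) = -⅕ (C(P) = -⅕*1 = -⅕)
q = ⅚ (q = 1*(-⅙) + 11*(1/11) = -⅙ + 1 = ⅚ ≈ 0.83333)
w(h, E) = -31/30 (w(h, E) = -⅕ - 1*⅚ = -⅕ - ⅚ = -31/30)
1333*(-604) + w(21, 39) = 1333*(-604) - 31/30 = -805132 - 31/30 = -24153991/30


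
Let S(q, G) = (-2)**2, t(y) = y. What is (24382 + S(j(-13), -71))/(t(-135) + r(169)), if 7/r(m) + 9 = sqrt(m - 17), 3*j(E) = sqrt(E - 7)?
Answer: -58050873/319229 - 85351*sqrt(38)/319229 ≈ -183.50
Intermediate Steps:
j(E) = sqrt(-7 + E)/3 (j(E) = sqrt(E - 7)/3 = sqrt(-7 + E)/3)
S(q, G) = 4
r(m) = 7/(-9 + sqrt(-17 + m)) (r(m) = 7/(-9 + sqrt(m - 17)) = 7/(-9 + sqrt(-17 + m)))
(24382 + S(j(-13), -71))/(t(-135) + r(169)) = (24382 + 4)/(-135 + 7/(-9 + sqrt(-17 + 169))) = 24386/(-135 + 7/(-9 + sqrt(152))) = 24386/(-135 + 7/(-9 + 2*sqrt(38)))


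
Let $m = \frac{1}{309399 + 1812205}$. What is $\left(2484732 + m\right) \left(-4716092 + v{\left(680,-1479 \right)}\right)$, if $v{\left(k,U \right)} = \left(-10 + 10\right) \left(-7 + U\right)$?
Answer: $- \frac{6215358103001143967}{530401} \approx -1.1718 \cdot 10^{13}$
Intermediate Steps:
$m = \frac{1}{2121604} \approx 4.7134 \cdot 10^{-7}$
$v{\left(k,U \right)} = 0$ ($v{\left(k,U \right)} = 0 \left(-7 + U\right) = 0$)
$\left(2484732 + m\right) \left(-4716092 + v{\left(680,-1479 \right)}\right) = \left(2484732 + \frac{1}{2121604}\right) \left(-4716092 + 0\right) = \frac{5271617350129}{2121604} \left(-4716092\right) = - \frac{6215358103001143967}{530401}$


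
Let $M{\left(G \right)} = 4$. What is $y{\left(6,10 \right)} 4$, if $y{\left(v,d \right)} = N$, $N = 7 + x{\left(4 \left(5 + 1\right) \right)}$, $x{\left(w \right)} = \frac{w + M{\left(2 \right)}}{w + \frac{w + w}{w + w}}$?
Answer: $\frac{812}{25} \approx 32.48$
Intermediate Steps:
$x{\left(w \right)} = \frac{4 + w}{1 + w}$ ($x{\left(w \right)} = \frac{w + 4}{w + \frac{w + w}{w + w}} = \frac{4 + w}{w + \frac{2 w}{2 w}} = \frac{4 + w}{w + 2 w \frac{1}{2 w}} = \frac{4 + w}{w + 1} = \frac{4 + w}{1 + w}$)
$N = \frac{203}{25}$ ($N = 7 + \frac{4 + 4 \left(5 + 1\right)}{1 + 4 \left(5 + 1\right)} = 7 + \frac{4 + 4 \cdot 6}{1 + 4 \cdot 6} = 7 + \frac{4 + 24}{1 + 24} = 7 + \frac{1}{25} \cdot 28 = 7 + \frac{28}{25} = \frac{203}{25} \approx 8.12$)
$y{\left(v,d \right)} = \frac{203}{25}$
$y{\left(6,10 \right)} 4 = \frac{203}{25} \cdot 4 = \frac{812}{25}$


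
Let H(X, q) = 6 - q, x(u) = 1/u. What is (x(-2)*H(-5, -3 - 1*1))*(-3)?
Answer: 15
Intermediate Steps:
(x(-2)*H(-5, -3 - 1*1))*(-3) = ((6 - (-3 - 1*1))/(-2))*(-3) = -(6 - (-3 - 1))/2*(-3) = -(6 - 1*(-4))/2*(-3) = -(6 + 4)/2*(-3) = -½*10*(-3) = -5*(-3) = 15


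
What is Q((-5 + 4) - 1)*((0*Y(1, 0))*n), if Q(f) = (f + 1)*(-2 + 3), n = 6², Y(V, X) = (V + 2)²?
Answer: 0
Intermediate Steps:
Y(V, X) = (2 + V)²
n = 36
Q(f) = 1 + f (Q(f) = (1 + f)*1 = 1 + f)
Q((-5 + 4) - 1)*((0*Y(1, 0))*n) = (1 + ((-5 + 4) - 1))*((0*(2 + 1)²)*36) = (1 + (-1 - 1))*((0*3²)*36) = (1 - 2)*((0*9)*36) = -0*36 = -1*0 = 0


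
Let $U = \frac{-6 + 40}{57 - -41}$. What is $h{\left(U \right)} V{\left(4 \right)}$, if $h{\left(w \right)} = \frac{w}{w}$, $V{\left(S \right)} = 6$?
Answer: $6$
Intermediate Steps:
$U = \frac{17}{49}$ ($U = \frac{34}{57 + 41} = \frac{34}{98} = 34 \cdot \frac{1}{98} = \frac{17}{49} \approx 0.34694$)
$h{\left(w \right)} = 1$
$h{\left(U \right)} V{\left(4 \right)} = 1 \cdot 6 = 6$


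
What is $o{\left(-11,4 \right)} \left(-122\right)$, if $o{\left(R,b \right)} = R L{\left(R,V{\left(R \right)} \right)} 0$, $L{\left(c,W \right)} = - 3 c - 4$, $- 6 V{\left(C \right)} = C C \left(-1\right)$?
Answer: $0$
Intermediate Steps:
$V{\left(C \right)} = \frac{C^{2}}{6}$ ($V{\left(C \right)} = - \frac{C C \left(-1\right)}{6} = - \frac{C^{2} \left(-1\right)}{6} = - \frac{\left(-1\right) C^{2}}{6} = \frac{C^{2}}{6}$)
$L{\left(c,W \right)} = -4 - 3 c$
$o{\left(R,b \right)} = 0$ ($o{\left(R,b \right)} = R \left(-4 - 3 R\right) 0 = 0$)
$o{\left(-11,4 \right)} \left(-122\right) = 0 \left(-122\right) = 0$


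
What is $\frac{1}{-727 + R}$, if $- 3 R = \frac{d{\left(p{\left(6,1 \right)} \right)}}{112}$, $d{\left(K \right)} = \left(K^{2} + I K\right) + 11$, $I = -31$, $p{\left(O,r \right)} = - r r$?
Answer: $- \frac{336}{244315} \approx -0.0013753$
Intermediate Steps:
$p{\left(O,r \right)} = - r^{2}$
$d{\left(K \right)} = 11 + K^{2} - 31 K$ ($d{\left(K \right)} = \left(K^{2} - 31 K\right) + 11 = 11 + K^{2} - 31 K$)
$R = - \frac{43}{336}$ ($R = - \frac{\left(11 + \left(- 1^{2}\right)^{2} - 31 \left(- 1^{2}\right)\right) \frac{1}{112}}{3} = - \frac{\left(11 + \left(\left(-1\right) 1\right)^{2} - 31 \left(\left(-1\right) 1\right)\right) \frac{1}{112}}{3} = - \frac{\left(11 + \left(-1\right)^{2} - -31\right) \frac{1}{112}}{3} = - \frac{\left(11 + 1 + 31\right) \frac{1}{112}}{3} = - \frac{43 \cdot \frac{1}{112}}{3} = \left(- \frac{1}{3}\right) \frac{43}{112} = - \frac{43}{336} \approx -0.12798$)
$\frac{1}{-727 + R} = \frac{1}{-727 - \frac{43}{336}} = \frac{1}{- \frac{244315}{336}} = - \frac{336}{244315}$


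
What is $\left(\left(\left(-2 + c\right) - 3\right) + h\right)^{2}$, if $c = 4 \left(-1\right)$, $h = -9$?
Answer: $324$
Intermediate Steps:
$c = -4$
$\left(\left(\left(-2 + c\right) - 3\right) + h\right)^{2} = \left(\left(\left(-2 - 4\right) - 3\right) - 9\right)^{2} = \left(\left(-6 - 3\right) - 9\right)^{2} = \left(-9 - 9\right)^{2} = \left(-18\right)^{2} = 324$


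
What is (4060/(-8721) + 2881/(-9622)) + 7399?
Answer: 36518324401/4936086 ≈ 7398.2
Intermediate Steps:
(4060/(-8721) + 2881/(-9622)) + 7399 = (4060*(-1/8721) + 2881*(-1/9622)) + 7399 = (-4060/8721 - 2881/9622) + 7399 = -3775913/4936086 + 7399 = 36518324401/4936086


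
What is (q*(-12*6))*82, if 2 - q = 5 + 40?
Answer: 253872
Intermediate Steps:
q = -43 (q = 2 - (5 + 40) = 2 - 1*45 = 2 - 45 = -43)
(q*(-12*6))*82 = -(-516)*6*82 = -43*(-72)*82 = 3096*82 = 253872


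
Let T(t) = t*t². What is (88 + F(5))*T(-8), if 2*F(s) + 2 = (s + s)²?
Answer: -70144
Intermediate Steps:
T(t) = t³
F(s) = -1 + 2*s² (F(s) = -1 + (s + s)²/2 = -1 + (2*s)²/2 = -1 + (4*s²)/2 = -1 + 2*s²)
(88 + F(5))*T(-8) = (88 + (-1 + 2*5²))*(-8)³ = (88 + (-1 + 2*25))*(-512) = (88 + (-1 + 50))*(-512) = (88 + 49)*(-512) = 137*(-512) = -70144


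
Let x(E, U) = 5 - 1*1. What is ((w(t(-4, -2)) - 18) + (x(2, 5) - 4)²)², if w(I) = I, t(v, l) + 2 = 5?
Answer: 225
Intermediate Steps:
t(v, l) = 3 (t(v, l) = -2 + 5 = 3)
x(E, U) = 4 (x(E, U) = 5 - 1 = 4)
((w(t(-4, -2)) - 18) + (x(2, 5) - 4)²)² = ((3 - 18) + (4 - 4)²)² = (-15 + 0²)² = (-15 + 0)² = (-15)² = 225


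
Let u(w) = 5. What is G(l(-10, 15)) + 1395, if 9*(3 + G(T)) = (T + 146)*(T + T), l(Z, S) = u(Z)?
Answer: 14038/9 ≈ 1559.8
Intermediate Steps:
l(Z, S) = 5
G(T) = -3 + 2*T*(146 + T)/9 (G(T) = -3 + ((T + 146)*(T + T))/9 = -3 + ((146 + T)*(2*T))/9 = -3 + (2*T*(146 + T))/9 = -3 + 2*T*(146 + T)/9)
G(l(-10, 15)) + 1395 = (-3 + (2/9)*5**2 + (292/9)*5) + 1395 = (-3 + (2/9)*25 + 1460/9) + 1395 = (-3 + 50/9 + 1460/9) + 1395 = 1483/9 + 1395 = 14038/9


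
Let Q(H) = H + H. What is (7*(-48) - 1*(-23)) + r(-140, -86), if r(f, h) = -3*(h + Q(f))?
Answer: 785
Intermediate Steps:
Q(H) = 2*H
r(f, h) = -6*f - 3*h (r(f, h) = -3*(h + 2*f) = -6*f - 3*h)
(7*(-48) - 1*(-23)) + r(-140, -86) = (7*(-48) - 1*(-23)) + (-6*(-140) - 3*(-86)) = (-336 + 23) + (840 + 258) = -313 + 1098 = 785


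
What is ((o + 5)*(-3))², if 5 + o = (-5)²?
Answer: 5625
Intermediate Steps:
o = 20 (o = -5 + (-5)² = -5 + 25 = 20)
((o + 5)*(-3))² = ((20 + 5)*(-3))² = (25*(-3))² = (-75)² = 5625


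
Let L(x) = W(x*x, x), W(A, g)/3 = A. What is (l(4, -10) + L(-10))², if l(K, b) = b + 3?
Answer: 85849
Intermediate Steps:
W(A, g) = 3*A
L(x) = 3*x² (L(x) = 3*(x*x) = 3*x²)
l(K, b) = 3 + b
(l(4, -10) + L(-10))² = ((3 - 10) + 3*(-10)²)² = (-7 + 3*100)² = (-7 + 300)² = 293² = 85849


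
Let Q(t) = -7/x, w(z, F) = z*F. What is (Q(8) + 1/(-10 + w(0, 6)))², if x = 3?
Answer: 5329/900 ≈ 5.9211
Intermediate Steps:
w(z, F) = F*z
Q(t) = -7/3
(Q(8) + 1/(-10 + w(0, 6)))² = (-7/3 + 1/(-10 + 6*0))² = (-7/3 + 1/(-10 + 0))² = (-7/3 + 1/(-10))² = (-7/3 - ⅒)² = (-73/30)² = 5329/900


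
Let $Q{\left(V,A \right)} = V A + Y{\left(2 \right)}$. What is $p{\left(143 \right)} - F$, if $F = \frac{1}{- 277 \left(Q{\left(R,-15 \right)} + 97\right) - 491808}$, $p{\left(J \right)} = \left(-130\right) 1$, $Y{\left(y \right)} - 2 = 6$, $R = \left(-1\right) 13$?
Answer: $- \frac{74738039}{574908} \approx -130.0$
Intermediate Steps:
$R = -13$
$Y{\left(y \right)} = 8$ ($Y{\left(y \right)} = 2 + 6 = 8$)
$Q{\left(V,A \right)} = 8 + A V$ ($Q{\left(V,A \right)} = V A + 8 = A V + 8 = 8 + A V$)
$p{\left(J \right)} = -130$
$F = - \frac{1}{574908}$ ($F = \frac{1}{- 277 \left(\left(8 - -195\right) + 97\right) - 491808} = \frac{1}{- 277 \left(\left(8 + 195\right) + 97\right) - 491808} = \frac{1}{- 277 \left(203 + 97\right) - 491808} = \frac{1}{\left(-277\right) 300 - 491808} = \frac{1}{-83100 - 491808} = \frac{1}{-574908} = - \frac{1}{574908} \approx -1.7394 \cdot 10^{-6}$)
$p{\left(143 \right)} - F = -130 - - \frac{1}{574908} = -130 + \frac{1}{574908} = - \frac{74738039}{574908}$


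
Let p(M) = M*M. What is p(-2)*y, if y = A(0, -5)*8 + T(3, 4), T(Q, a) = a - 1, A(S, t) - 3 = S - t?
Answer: 268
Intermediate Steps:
A(S, t) = 3 + S - t (A(S, t) = 3 + (S - t) = 3 + S - t)
T(Q, a) = -1 + a
p(M) = M²
y = 67 (y = (3 + 0 - 1*(-5))*8 + (-1 + 4) = (3 + 0 + 5)*8 + 3 = 8*8 + 3 = 64 + 3 = 67)
p(-2)*y = (-2)²*67 = 4*67 = 268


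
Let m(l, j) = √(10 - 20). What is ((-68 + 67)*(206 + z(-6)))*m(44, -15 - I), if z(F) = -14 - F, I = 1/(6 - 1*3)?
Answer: -198*I*√10 ≈ -626.13*I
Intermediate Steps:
I = ⅓ (I = 1/(6 - 3) = 1/3 = ⅓ ≈ 0.33333)
m(l, j) = I*√10 (m(l, j) = √(-10) = I*√10)
((-68 + 67)*(206 + z(-6)))*m(44, -15 - I) = ((-68 + 67)*(206 + (-14 - 1*(-6))))*(I*√10) = (-(206 + (-14 + 6)))*(I*√10) = (-(206 - 8))*(I*√10) = (-1*198)*(I*√10) = -198*I*√10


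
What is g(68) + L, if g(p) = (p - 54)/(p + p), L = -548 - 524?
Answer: -72889/68 ≈ -1071.9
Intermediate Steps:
L = -1072
g(p) = (-54 + p)/(2*p) (g(p) = (-54 + p)/((2*p)) = (-54 + p)*(1/(2*p)) = (-54 + p)/(2*p))
g(68) + L = (1/2)*(-54 + 68)/68 - 1072 = (1/2)*(1/68)*14 - 1072 = 7/68 - 1072 = -72889/68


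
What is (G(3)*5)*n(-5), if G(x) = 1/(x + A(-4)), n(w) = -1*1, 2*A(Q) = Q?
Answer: -5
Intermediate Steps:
A(Q) = Q/2
n(w) = -1
G(x) = 1/(-2 + x) (G(x) = 1/(x + (½)*(-4)) = 1/(x - 2) = 1/(-2 + x))
(G(3)*5)*n(-5) = (5/(-2 + 3))*(-1) = (5/1)*(-1) = (1*5)*(-1) = 5*(-1) = -5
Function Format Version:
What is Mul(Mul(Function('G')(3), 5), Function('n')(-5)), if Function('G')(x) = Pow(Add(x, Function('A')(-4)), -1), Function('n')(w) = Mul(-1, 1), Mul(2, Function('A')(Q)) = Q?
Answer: -5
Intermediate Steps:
Function('A')(Q) = Mul(Rational(1, 2), Q)
Function('n')(w) = -1
Function('G')(x) = Pow(Add(-2, x), -1) (Function('G')(x) = Pow(Add(x, Mul(Rational(1, 2), -4)), -1) = Pow(Add(x, -2), -1) = Pow(Add(-2, x), -1))
Mul(Mul(Function('G')(3), 5), Function('n')(-5)) = Mul(Mul(Pow(Add(-2, 3), -1), 5), -1) = Mul(Mul(Pow(1, -1), 5), -1) = Mul(Mul(1, 5), -1) = Mul(5, -1) = -5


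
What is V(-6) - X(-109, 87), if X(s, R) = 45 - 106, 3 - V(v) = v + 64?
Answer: 6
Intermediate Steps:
V(v) = -61 - v (V(v) = 3 - (v + 64) = 3 - (64 + v) = 3 + (-64 - v) = -61 - v)
X(s, R) = -61
V(-6) - X(-109, 87) = (-61 - 1*(-6)) - 1*(-61) = (-61 + 6) + 61 = -55 + 61 = 6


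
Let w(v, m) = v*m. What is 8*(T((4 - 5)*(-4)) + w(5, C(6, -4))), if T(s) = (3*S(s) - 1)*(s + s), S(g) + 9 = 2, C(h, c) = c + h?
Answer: -1328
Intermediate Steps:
S(g) = -7 (S(g) = -9 + 2 = -7)
w(v, m) = m*v
T(s) = -44*s (T(s) = (3*(-7) - 1)*(s + s) = (-21 - 1)*(2*s) = -44*s)
8*(T((4 - 5)*(-4)) + w(5, C(6, -4))) = 8*(-44*(4 - 5)*(-4) + (-4 + 6)*5) = 8*(-(-44)*(-4) + 2*5) = 8*(-44*4 + 10) = 8*(-176 + 10) = 8*(-166) = -1328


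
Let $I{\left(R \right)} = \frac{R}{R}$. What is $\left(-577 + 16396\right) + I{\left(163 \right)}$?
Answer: $15820$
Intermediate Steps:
$I{\left(R \right)} = 1$
$\left(-577 + 16396\right) + I{\left(163 \right)} = \left(-577 + 16396\right) + 1 = 15819 + 1 = 15820$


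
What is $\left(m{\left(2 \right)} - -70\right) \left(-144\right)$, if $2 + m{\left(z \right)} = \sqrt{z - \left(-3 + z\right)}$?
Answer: $-9792 - 144 \sqrt{3} \approx -10041.0$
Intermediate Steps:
$m{\left(z \right)} = -2 + \sqrt{3}$ ($m{\left(z \right)} = -2 + \sqrt{z - \left(-3 + z\right)} = -2 + \sqrt{3}$)
$\left(m{\left(2 \right)} - -70\right) \left(-144\right) = \left(\left(-2 + \sqrt{3}\right) - -70\right) \left(-144\right) = \left(\left(-2 + \sqrt{3}\right) + 70\right) \left(-144\right) = \left(68 + \sqrt{3}\right) \left(-144\right) = -9792 - 144 \sqrt{3}$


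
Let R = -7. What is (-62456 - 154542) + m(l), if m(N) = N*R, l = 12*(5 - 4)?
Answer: -217082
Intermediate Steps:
l = 12 (l = 12*1 = 12)
m(N) = -7*N (m(N) = N*(-7) = -7*N)
(-62456 - 154542) + m(l) = (-62456 - 154542) - 7*12 = -216998 - 84 = -217082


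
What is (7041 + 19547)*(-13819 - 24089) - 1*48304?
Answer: -1007946208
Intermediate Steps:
(7041 + 19547)*(-13819 - 24089) - 1*48304 = 26588*(-37908) - 48304 = -1007897904 - 48304 = -1007946208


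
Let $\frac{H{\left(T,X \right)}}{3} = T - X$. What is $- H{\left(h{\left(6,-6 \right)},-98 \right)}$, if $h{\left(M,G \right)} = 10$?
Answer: $-324$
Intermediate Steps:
$H{\left(T,X \right)} = - 3 X + 3 T$ ($H{\left(T,X \right)} = 3 \left(T - X\right) = - 3 X + 3 T$)
$- H{\left(h{\left(6,-6 \right)},-98 \right)} = - (\left(-3\right) \left(-98\right) + 3 \cdot 10) = - (294 + 30) = \left(-1\right) 324 = -324$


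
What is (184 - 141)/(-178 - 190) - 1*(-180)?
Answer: 66197/368 ≈ 179.88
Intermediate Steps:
(184 - 141)/(-178 - 190) - 1*(-180) = 43/(-368) + 180 = 43*(-1/368) + 180 = -43/368 + 180 = 66197/368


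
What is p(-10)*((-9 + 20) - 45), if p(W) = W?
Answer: 340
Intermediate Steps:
p(-10)*((-9 + 20) - 45) = -10*((-9 + 20) - 45) = -10*(11 - 45) = -10*(-34) = 340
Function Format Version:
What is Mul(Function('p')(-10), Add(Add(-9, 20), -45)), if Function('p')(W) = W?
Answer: 340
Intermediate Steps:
Mul(Function('p')(-10), Add(Add(-9, 20), -45)) = Mul(-10, Add(Add(-9, 20), -45)) = Mul(-10, Add(11, -45)) = Mul(-10, -34) = 340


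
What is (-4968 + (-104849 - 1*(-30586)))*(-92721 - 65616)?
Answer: 12545198847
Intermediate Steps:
(-4968 + (-104849 - 1*(-30586)))*(-92721 - 65616) = (-4968 + (-104849 + 30586))*(-158337) = (-4968 - 74263)*(-158337) = -79231*(-158337) = 12545198847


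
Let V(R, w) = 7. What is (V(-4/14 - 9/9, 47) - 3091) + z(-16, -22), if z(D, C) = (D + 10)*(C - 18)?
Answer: -2844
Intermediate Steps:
z(D, C) = (-18 + C)*(10 + D) (z(D, C) = (10 + D)*(-18 + C) = (-18 + C)*(10 + D))
(V(-4/14 - 9/9, 47) - 3091) + z(-16, -22) = (7 - 3091) + (-180 - 18*(-16) + 10*(-22) - 22*(-16)) = -3084 + (-180 + 288 - 220 + 352) = -3084 + 240 = -2844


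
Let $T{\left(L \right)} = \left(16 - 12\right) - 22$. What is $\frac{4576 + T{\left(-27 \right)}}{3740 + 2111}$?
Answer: $\frac{4558}{5851} \approx 0.77901$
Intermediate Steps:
$T{\left(L \right)} = -18$ ($T{\left(L \right)} = 4 - 22 = -18$)
$\frac{4576 + T{\left(-27 \right)}}{3740 + 2111} = \frac{4576 - 18}{3740 + 2111} = \frac{4558}{5851}$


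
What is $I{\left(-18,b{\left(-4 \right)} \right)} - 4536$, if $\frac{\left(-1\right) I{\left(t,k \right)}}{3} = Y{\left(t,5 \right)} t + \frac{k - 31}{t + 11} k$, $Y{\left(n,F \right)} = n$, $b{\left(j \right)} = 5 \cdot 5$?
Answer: $- \frac{39006}{7} \approx -5572.3$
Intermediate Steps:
$b{\left(j \right)} = 25$
$I{\left(t,k \right)} = - 3 t^{2} - \frac{3 k \left(-31 + k\right)}{11 + t}$ ($I{\left(t,k \right)} = - 3 \left(t t + \frac{k - 31}{t + 11} k\right) = - 3 \left(t^{2} + \frac{-31 + k}{11 + t} k\right) = - 3 \left(t^{2} + \frac{k \left(-31 + k\right)}{11 + t}\right) = - 3 t^{2} - \frac{3 k \left(-31 + k\right)}{11 + t}$)
$I{\left(-18,b{\left(-4 \right)} \right)} - 4536 = \frac{3 \left(- 25^{2} - \left(-18\right)^{3} - 11 \left(-18\right)^{2} + 31 \cdot 25\right)}{11 - 18} - 4536 = \frac{3 \left(\left(-1\right) 625 - -5832 - 3564 + 775\right)}{-7} - 4536 = 3 \left(- \frac{1}{7}\right) \left(-625 + 5832 - 3564 + 775\right) - 4536 = 3 \left(- \frac{1}{7}\right) 2418 - 4536 = - \frac{7254}{7} - 4536 = - \frac{39006}{7}$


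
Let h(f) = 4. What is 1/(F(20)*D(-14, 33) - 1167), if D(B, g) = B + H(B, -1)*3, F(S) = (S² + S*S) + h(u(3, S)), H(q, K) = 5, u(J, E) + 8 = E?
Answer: -1/363 ≈ -0.0027548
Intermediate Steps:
u(J, E) = -8 + E
F(S) = 4 + 2*S² (F(S) = (S² + S*S) + 4 = (S² + S²) + 4 = 2*S² + 4 = 4 + 2*S²)
D(B, g) = 15 + B (D(B, g) = B + 5*3 = B + 15 = 15 + B)
1/(F(20)*D(-14, 33) - 1167) = 1/((4 + 2*20²)*(15 - 14) - 1167) = 1/((4 + 2*400)*1 - 1167) = 1/((4 + 800)*1 - 1167) = 1/(804*1 - 1167) = 1/(804 - 1167) = 1/(-363) = -1/363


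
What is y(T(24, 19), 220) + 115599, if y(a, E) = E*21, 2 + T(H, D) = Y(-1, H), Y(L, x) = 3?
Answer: 120219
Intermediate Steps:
T(H, D) = 1 (T(H, D) = -2 + 3 = 1)
y(a, E) = 21*E
y(T(24, 19), 220) + 115599 = 21*220 + 115599 = 4620 + 115599 = 120219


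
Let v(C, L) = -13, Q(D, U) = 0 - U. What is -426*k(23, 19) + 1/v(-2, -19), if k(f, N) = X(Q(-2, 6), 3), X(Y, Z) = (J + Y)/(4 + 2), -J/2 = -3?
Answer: -1/13 ≈ -0.076923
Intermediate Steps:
Q(D, U) = -U
J = 6 (J = -2*(-3) = 6)
X(Y, Z) = 1 + Y/6 (X(Y, Z) = (6 + Y)/(4 + 2) = (6 + Y)/6 = (6 + Y)*(⅙) = 1 + Y/6)
k(f, N) = 0 (k(f, N) = 1 + (-1*6)/6 = 1 + (⅙)*(-6) = 1 - 1 = 0)
-426*k(23, 19) + 1/v(-2, -19) = -426*0 + 1/(-13) = 0 - 1/13 = -1/13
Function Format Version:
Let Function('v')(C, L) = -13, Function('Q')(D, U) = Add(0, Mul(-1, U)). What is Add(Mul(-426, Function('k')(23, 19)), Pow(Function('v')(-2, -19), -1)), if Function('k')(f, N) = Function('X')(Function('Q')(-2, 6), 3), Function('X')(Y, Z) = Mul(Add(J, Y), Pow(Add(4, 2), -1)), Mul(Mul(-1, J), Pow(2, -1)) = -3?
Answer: Rational(-1, 13) ≈ -0.076923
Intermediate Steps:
Function('Q')(D, U) = Mul(-1, U)
J = 6 (J = Mul(-2, -3) = 6)
Function('X')(Y, Z) = Add(1, Mul(Rational(1, 6), Y)) (Function('X')(Y, Z) = Mul(Add(6, Y), Pow(Add(4, 2), -1)) = Mul(Add(6, Y), Pow(6, -1)) = Mul(Add(6, Y), Rational(1, 6)) = Add(1, Mul(Rational(1, 6), Y)))
Function('k')(f, N) = 0 (Function('k')(f, N) = Add(1, Mul(Rational(1, 6), Mul(-1, 6))) = Add(1, Mul(Rational(1, 6), -6)) = Add(1, -1) = 0)
Add(Mul(-426, Function('k')(23, 19)), Pow(Function('v')(-2, -19), -1)) = Add(Mul(-426, 0), Pow(-13, -1)) = Add(0, Rational(-1, 13)) = Rational(-1, 13)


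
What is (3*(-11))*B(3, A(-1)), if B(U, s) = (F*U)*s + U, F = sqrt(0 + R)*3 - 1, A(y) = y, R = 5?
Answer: -198 + 297*sqrt(5) ≈ 466.11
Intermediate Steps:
F = -1 + 3*sqrt(5) (F = sqrt(0 + 5)*3 - 1 = sqrt(5)*3 - 1 = 3*sqrt(5) - 1 = -1 + 3*sqrt(5) ≈ 5.7082)
B(U, s) = U + U*s*(-1 + 3*sqrt(5)) (B(U, s) = ((-1 + 3*sqrt(5))*U)*s + U = (U*(-1 + 3*sqrt(5)))*s + U = U*s*(-1 + 3*sqrt(5)) + U = U + U*s*(-1 + 3*sqrt(5)))
(3*(-11))*B(3, A(-1)) = (3*(-11))*(3*(1 - 1*(-1) + 3*(-1)*sqrt(5))) = -99*(1 + 1 - 3*sqrt(5)) = -99*(2 - 3*sqrt(5)) = -33*(6 - 9*sqrt(5)) = -198 + 297*sqrt(5)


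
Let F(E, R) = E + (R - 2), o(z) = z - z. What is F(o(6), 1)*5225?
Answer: -5225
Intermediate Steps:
o(z) = 0
F(E, R) = -2 + E + R (F(E, R) = E + (-2 + R) = -2 + E + R)
F(o(6), 1)*5225 = (-2 + 0 + 1)*5225 = -1*5225 = -5225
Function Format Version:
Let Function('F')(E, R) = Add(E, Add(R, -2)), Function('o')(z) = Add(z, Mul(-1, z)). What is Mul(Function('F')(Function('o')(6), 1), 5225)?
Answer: -5225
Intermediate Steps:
Function('o')(z) = 0
Function('F')(E, R) = Add(-2, E, R) (Function('F')(E, R) = Add(E, Add(-2, R)) = Add(-2, E, R))
Mul(Function('F')(Function('o')(6), 1), 5225) = Mul(Add(-2, 0, 1), 5225) = Mul(-1, 5225) = -5225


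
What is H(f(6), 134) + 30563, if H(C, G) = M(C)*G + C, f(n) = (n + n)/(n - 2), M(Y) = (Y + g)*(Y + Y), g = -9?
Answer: 25742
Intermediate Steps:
M(Y) = 2*Y*(-9 + Y) (M(Y) = (Y - 9)*(Y + Y) = (-9 + Y)*(2*Y) = 2*Y*(-9 + Y))
f(n) = 2*n/(-2 + n) (f(n) = (2*n)/(-2 + n) = 2*n/(-2 + n))
H(C, G) = C + 2*C*G*(-9 + C) (H(C, G) = (2*C*(-9 + C))*G + C = 2*C*G*(-9 + C) + C = C + 2*C*G*(-9 + C))
H(f(6), 134) + 30563 = (2*6/(-2 + 6))*(1 + 2*134*(-9 + 2*6/(-2 + 6))) + 30563 = (2*6/4)*(1 + 2*134*(-9 + 2*6/4)) + 30563 = (2*6*(1/4))*(1 + 2*134*(-9 + 2*6*(1/4))) + 30563 = 3*(1 + 2*134*(-9 + 3)) + 30563 = 3*(1 + 2*134*(-6)) + 30563 = 3*(1 - 1608) + 30563 = 3*(-1607) + 30563 = -4821 + 30563 = 25742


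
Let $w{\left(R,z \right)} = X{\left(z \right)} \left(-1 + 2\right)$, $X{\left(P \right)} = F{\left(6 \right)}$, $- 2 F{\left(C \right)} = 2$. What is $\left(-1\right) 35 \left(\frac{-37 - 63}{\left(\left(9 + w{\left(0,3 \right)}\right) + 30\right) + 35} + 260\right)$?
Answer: $- \frac{660800}{73} \approx -9052.1$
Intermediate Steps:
$F{\left(C \right)} = -1$ ($F{\left(C \right)} = \left(- \frac{1}{2}\right) 2 = -1$)
$X{\left(P \right)} = -1$
$w{\left(R,z \right)} = -1$ ($w{\left(R,z \right)} = - (-1 + 2) = \left(-1\right) 1 = -1$)
$\left(-1\right) 35 \left(\frac{-37 - 63}{\left(\left(9 + w{\left(0,3 \right)}\right) + 30\right) + 35} + 260\right) = \left(-1\right) 35 \left(\frac{-37 - 63}{\left(\left(9 - 1\right) + 30\right) + 35} + 260\right) = - 35 \left(- \frac{100}{\left(8 + 30\right) + 35} + 260\right) = - 35 \left(- \frac{100}{38 + 35} + 260\right) = - 35 \left(- \frac{100}{73} + 260\right) = \left(-35\right) \frac{18880}{73} = - \frac{660800}{73}$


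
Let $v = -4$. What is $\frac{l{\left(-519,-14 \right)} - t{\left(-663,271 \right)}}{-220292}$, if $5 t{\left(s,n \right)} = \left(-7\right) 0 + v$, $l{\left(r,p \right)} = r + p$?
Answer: $\frac{2661}{1101460} \approx 0.0024159$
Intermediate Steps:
$l{\left(r,p \right)} = p + r$
$t{\left(s,n \right)} = - \frac{4}{5}$ ($t{\left(s,n \right)} = \frac{\left(-7\right) 0 - 4}{5} = \frac{0 - 4}{5} = \frac{1}{5} \left(-4\right) = - \frac{4}{5}$)
$\frac{l{\left(-519,-14 \right)} - t{\left(-663,271 \right)}}{-220292} = \frac{\left(-14 - 519\right) - - \frac{4}{5}}{-220292} = \left(-533 + \frac{4}{5}\right) \left(- \frac{1}{220292}\right) = \left(- \frac{2661}{5}\right) \left(- \frac{1}{220292}\right) = \frac{2661}{1101460}$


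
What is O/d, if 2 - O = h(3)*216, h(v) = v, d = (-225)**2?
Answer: -646/50625 ≈ -0.012760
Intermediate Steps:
d = 50625
O = -646 (O = 2 - 3*216 = 2 - 1*648 = 2 - 648 = -646)
O/d = -646/50625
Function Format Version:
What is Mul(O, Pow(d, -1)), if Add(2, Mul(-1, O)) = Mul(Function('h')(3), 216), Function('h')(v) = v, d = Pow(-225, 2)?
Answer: Rational(-646, 50625) ≈ -0.012760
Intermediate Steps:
d = 50625
O = -646 (O = Add(2, Mul(-1, Mul(3, 216))) = Add(2, Mul(-1, 648)) = Add(2, -648) = -646)
Mul(O, Pow(d, -1)) = Mul(-646, Pow(50625, -1)) = Mul(-646, Rational(1, 50625)) = Rational(-646, 50625)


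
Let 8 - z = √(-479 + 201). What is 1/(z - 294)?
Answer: I/(√278 - 286*I) ≈ -0.0034847 + 0.00020315*I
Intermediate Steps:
z = 8 - I*√278 (z = 8 - √(-479 + 201) = 8 - √(-278) = 8 - I*√278 ≈ 8.0 - 16.673*I)
1/(z - 294) = 1/((8 - I*√278) - 294) = 1/(-286 - I*√278)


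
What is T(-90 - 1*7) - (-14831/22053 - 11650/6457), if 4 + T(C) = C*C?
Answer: 1339589139722/142396221 ≈ 9407.5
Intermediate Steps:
T(C) = -4 + C² (T(C) = -4 + C*C = -4 + C²)
T(-90 - 1*7) - (-14831/22053 - 11650/6457) = (-4 + (-90 - 1*7)²) - (-14831/22053 - 11650/6457) = (-4 + (-90 - 7)²) - (-14831*1/22053 - 11650*1/6457) = (-4 + (-97)²) - (-14831/22053 - 11650/6457) = (-4 + 9409) - 1*(-352681217/142396221) = 9405 + 352681217/142396221 = 1339589139722/142396221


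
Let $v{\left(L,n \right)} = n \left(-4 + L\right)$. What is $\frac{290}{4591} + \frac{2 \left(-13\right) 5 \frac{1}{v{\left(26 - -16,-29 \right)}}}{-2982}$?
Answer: $\frac{476195365}{7543389462} \approx 0.063128$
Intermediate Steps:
$\frac{290}{4591} + \frac{2 \left(-13\right) 5 \frac{1}{v{\left(26 - -16,-29 \right)}}}{-2982} = \frac{290}{4591} + \frac{2 \left(-13\right) 5 \frac{1}{\left(-29\right) \left(-4 + \left(26 - -16\right)\right)}}{-2982} = 290 \cdot \frac{1}{4591} + \frac{\left(-26\right) 5}{\left(-29\right) \left(-4 + \left(26 + 16\right)\right)} \left(- \frac{1}{2982}\right) = \frac{290}{4591} + - \frac{130}{\left(-29\right) \left(-4 + 42\right)} \left(- \frac{1}{2982}\right) = \frac{290}{4591} + - \frac{130}{\left(-29\right) 38} \left(- \frac{1}{2982}\right) = \frac{290}{4591} + - \frac{130}{-1102} \left(- \frac{1}{2982}\right) = \frac{290}{4591} + \left(-130\right) \left(- \frac{1}{1102}\right) \left(- \frac{1}{2982}\right) = \frac{290}{4591} + \frac{65}{551} \left(- \frac{1}{2982}\right) = \frac{290}{4591} - \frac{65}{1643082} = \frac{476195365}{7543389462}$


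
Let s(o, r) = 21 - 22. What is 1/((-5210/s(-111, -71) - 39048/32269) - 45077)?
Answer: -32269/1286507271 ≈ -2.5083e-5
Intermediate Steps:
s(o, r) = -1
1/((-5210/s(-111, -71) - 39048/32269) - 45077) = 1/((-5210/(-1) - 39048/32269) - 45077) = 1/((-5210*(-1) - 39048*1/32269) - 45077) = 1/((5210 - 39048/32269) - 45077) = 1/(168082442/32269 - 45077) = 1/(-1286507271/32269) = -32269/1286507271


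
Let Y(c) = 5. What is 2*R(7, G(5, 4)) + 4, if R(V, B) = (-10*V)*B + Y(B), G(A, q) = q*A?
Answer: -2786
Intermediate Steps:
G(A, q) = A*q
R(V, B) = 5 - 10*B*V (R(V, B) = (-10*V)*B + 5 = -10*B*V + 5 = 5 - 10*B*V)
2*R(7, G(5, 4)) + 4 = 2*(5 - 10*5*4*7) + 4 = 2*(5 - 10*20*7) + 4 = 2*(5 - 1400) + 4 = 2*(-1395) + 4 = -2790 + 4 = -2786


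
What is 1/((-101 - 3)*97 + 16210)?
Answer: 1/6122 ≈ 0.00016335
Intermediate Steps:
1/((-101 - 3)*97 + 16210) = 1/(-104*97 + 16210) = 1/(-10088 + 16210) = 1/6122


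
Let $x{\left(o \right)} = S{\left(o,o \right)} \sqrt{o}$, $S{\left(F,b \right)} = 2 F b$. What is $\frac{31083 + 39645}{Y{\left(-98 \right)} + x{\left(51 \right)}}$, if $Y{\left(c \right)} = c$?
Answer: $\frac{866418}{172511425} + \frac{45990882 \sqrt{51}}{172511425} \approx 1.9089$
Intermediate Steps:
$S{\left(F,b \right)} = 2 F b$
$x{\left(o \right)} = 2 o^{\frac{5}{2}}$ ($x{\left(o \right)} = 2 o o \sqrt{o} = 2 o^{2} \sqrt{o} = 2 o^{\frac{5}{2}}$)
$\frac{31083 + 39645}{Y{\left(-98 \right)} + x{\left(51 \right)}} = \frac{31083 + 39645}{-98 + 2 \cdot 51^{\frac{5}{2}}} = \frac{70728}{-98 + 2 \cdot 2601 \sqrt{51}} = \frac{70728}{-98 + 5202 \sqrt{51}}$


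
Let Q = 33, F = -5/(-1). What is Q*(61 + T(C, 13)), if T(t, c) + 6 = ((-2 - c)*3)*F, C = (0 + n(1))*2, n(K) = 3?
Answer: -5610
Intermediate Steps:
F = 5 (F = -5*(-1) = 5)
C = 6 (C = (0 + 3)*2 = 3*2 = 6)
T(t, c) = -36 - 15*c (T(t, c) = -6 + ((-2 - c)*3)*5 = -6 + (-6 - 3*c)*5 = -6 + (-30 - 15*c) = -36 - 15*c)
Q*(61 + T(C, 13)) = 33*(61 + (-36 - 15*13)) = 33*(61 + (-36 - 195)) = 33*(61 - 231) = 33*(-170) = -5610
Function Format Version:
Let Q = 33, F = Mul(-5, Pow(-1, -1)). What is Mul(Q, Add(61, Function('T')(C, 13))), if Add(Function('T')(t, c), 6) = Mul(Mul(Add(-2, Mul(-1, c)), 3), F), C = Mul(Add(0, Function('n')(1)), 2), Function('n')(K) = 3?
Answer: -5610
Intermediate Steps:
F = 5 (F = Mul(-5, -1) = 5)
C = 6 (C = Mul(Add(0, 3), 2) = Mul(3, 2) = 6)
Function('T')(t, c) = Add(-36, Mul(-15, c)) (Function('T')(t, c) = Add(-6, Mul(Mul(Add(-2, Mul(-1, c)), 3), 5)) = Add(-6, Mul(Add(-6, Mul(-3, c)), 5)) = Add(-6, Add(-30, Mul(-15, c))) = Add(-36, Mul(-15, c)))
Mul(Q, Add(61, Function('T')(C, 13))) = Mul(33, Add(61, Add(-36, Mul(-15, 13)))) = Mul(33, Add(61, Add(-36, -195))) = Mul(33, Add(61, -231)) = Mul(33, -170) = -5610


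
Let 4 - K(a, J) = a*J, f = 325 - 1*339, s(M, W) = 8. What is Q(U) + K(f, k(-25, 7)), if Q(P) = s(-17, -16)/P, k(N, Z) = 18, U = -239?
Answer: 61176/239 ≈ 255.97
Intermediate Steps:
f = -14 (f = 325 - 339 = -14)
Q(P) = 8/P
K(a, J) = 4 - J*a (K(a, J) = 4 - a*J = 4 - J*a)
Q(U) + K(f, k(-25, 7)) = 8/(-239) + (4 - 1*18*(-14)) = 8*(-1/239) + (4 + 252) = -8/239 + 256 = 61176/239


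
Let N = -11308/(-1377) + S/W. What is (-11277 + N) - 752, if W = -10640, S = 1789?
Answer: -176122393453/14651280 ≈ -12021.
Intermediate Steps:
N = 117853667/14651280 (N = -11308/(-1377) + 1789/(-10640) = -11308*(-1/1377) + 1789*(-1/10640) = 11308/1377 - 1789/10640 = 117853667/14651280 ≈ 8.0439)
(-11277 + N) - 752 = (-11277 + 117853667/14651280) - 752 = -165104630893/14651280 - 752 = -176122393453/14651280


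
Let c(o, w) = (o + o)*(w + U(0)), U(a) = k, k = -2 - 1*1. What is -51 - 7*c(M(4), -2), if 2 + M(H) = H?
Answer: 89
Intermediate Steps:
k = -3 (k = -2 - 1 = -3)
U(a) = -3
M(H) = -2 + H
c(o, w) = 2*o*(-3 + w) (c(o, w) = (o + o)*(w - 3) = (2*o)*(-3 + w) = 2*o*(-3 + w))
-51 - 7*c(M(4), -2) = -51 - 14*(-2 + 4)*(-3 - 2) = -51 - 14*2*(-5) = -51 - 7*(-20) = -51 + 140 = 89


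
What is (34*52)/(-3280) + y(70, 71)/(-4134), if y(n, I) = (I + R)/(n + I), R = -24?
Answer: -685313/1271205 ≈ -0.53911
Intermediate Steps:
y(n, I) = (-24 + I)/(I + n) (y(n, I) = (I - 24)/(n + I) = (-24 + I)/(I + n))
(34*52)/(-3280) + y(70, 71)/(-4134) = (34*52)/(-3280) + ((-24 + 71)/(71 + 70))/(-4134) = 1768*(-1/3280) + (47/141)*(-1/4134) = -221/410 + ((1/141)*47)*(-1/4134) = -221/410 + (⅓)*(-1/4134) = -221/410 - 1/12402 = -685313/1271205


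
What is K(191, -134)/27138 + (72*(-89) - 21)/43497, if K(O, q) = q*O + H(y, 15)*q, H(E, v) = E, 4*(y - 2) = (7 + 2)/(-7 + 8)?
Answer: -291667547/262315908 ≈ -1.1119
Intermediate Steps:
y = 17/4 (y = 2 + ((7 + 2)/(-7 + 8))/4 = 2 + (9/1)/4 = 2 + (9*1)/4 = 2 + (1/4)*9 = 2 + 9/4 = 17/4 ≈ 4.2500)
K(O, q) = 17*q/4 + O*q (K(O, q) = q*O + 17*q/4 = O*q + 17*q/4 = 17*q/4 + O*q)
K(191, -134)/27138 + (72*(-89) - 21)/43497 = ((1/4)*(-134)*(17 + 4*191))/27138 + (72*(-89) - 21)/43497 = ((1/4)*(-134)*(17 + 764))*(1/27138) + (-6408 - 21)*(1/43497) = ((1/4)*(-134)*781)*(1/27138) - 6429*1/43497 = -52327/2*1/27138 - 2143/14499 = -52327/54276 - 2143/14499 = -291667547/262315908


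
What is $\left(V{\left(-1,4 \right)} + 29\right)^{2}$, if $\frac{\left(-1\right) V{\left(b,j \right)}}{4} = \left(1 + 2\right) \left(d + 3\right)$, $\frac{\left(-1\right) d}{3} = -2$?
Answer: $6241$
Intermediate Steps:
$d = 6$ ($d = \left(-3\right) \left(-2\right) = 6$)
$V{\left(b,j \right)} = -108$ ($V{\left(b,j \right)} = - 4 \left(1 + 2\right) \left(6 + 3\right) = - 4 \cdot 3 \cdot 9 = \left(-4\right) 27 = -108$)
$\left(V{\left(-1,4 \right)} + 29\right)^{2} = \left(-108 + 29\right)^{2} = \left(-79\right)^{2} = 6241$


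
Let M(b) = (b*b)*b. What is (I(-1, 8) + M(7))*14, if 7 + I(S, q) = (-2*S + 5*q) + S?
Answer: 5278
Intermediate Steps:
M(b) = b**3 (M(b) = b**2*b = b**3)
I(S, q) = -7 - S + 5*q (I(S, q) = -7 + ((-2*S + 5*q) + S) = -7 + (-S + 5*q) = -7 - S + 5*q)
(I(-1, 8) + M(7))*14 = ((-7 - 1*(-1) + 5*8) + 7**3)*14 = ((-7 + 1 + 40) + 343)*14 = (34 + 343)*14 = 377*14 = 5278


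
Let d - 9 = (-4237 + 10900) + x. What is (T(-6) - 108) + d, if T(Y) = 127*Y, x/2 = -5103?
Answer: -4404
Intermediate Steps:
x = -10206 (x = 2*(-5103) = -10206)
d = -3534 (d = 9 + ((-4237 + 10900) - 10206) = 9 + (6663 - 10206) = 9 - 3543 = -3534)
(T(-6) - 108) + d = (127*(-6) - 108) - 3534 = (-762 - 108) - 3534 = -870 - 3534 = -4404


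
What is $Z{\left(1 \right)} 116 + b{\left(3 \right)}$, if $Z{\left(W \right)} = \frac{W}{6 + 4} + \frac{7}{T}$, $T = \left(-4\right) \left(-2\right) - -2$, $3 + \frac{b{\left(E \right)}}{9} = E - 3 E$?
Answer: $\frac{59}{5} \approx 11.8$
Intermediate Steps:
$b{\left(E \right)} = -27 - 18 E$ ($b{\left(E \right)} = -27 + 9 \left(E - 3 E\right) = -27 + 9 \left(- 2 E\right) = -27 - 18 E$)
$T = 10$ ($T = 8 + 2 = 10$)
$Z{\left(W \right)} = \frac{7}{10} + \frac{W}{10}$ ($Z{\left(W \right)} = \frac{W}{6 + 4} + \frac{7}{10} = \frac{W}{10} + 7 \cdot \frac{1}{10} = W \frac{1}{10} + \frac{7}{10} = \frac{W}{10} + \frac{7}{10} = \frac{7}{10} + \frac{W}{10}$)
$Z{\left(1 \right)} 116 + b{\left(3 \right)} = \left(\frac{7}{10} + \frac{1}{10} \cdot 1\right) 116 - 81 = \left(\frac{7}{10} + \frac{1}{10}\right) 116 - 81 = \frac{4}{5} \cdot 116 - 81 = \frac{464}{5} - 81 = \frac{59}{5}$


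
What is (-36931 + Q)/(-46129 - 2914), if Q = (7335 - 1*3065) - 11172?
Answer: 43833/49043 ≈ 0.89377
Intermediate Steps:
Q = -6902 (Q = (7335 - 3065) - 11172 = 4270 - 11172 = -6902)
(-36931 + Q)/(-46129 - 2914) = (-36931 - 6902)/(-46129 - 2914) = -43833/(-49043) = -43833*(-1/49043) = 43833/49043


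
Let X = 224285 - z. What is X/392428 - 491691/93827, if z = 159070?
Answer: -186834387943/36820341956 ≈ -5.0742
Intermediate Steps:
X = 65215 (X = 224285 - 1*159070 = 224285 - 159070 = 65215)
X/392428 - 491691/93827 = 65215/392428 - 491691/93827 = -186834387943/36820341956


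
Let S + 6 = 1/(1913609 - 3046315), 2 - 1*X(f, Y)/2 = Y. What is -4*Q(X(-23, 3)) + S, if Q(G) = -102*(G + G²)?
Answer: 917491859/1132706 ≈ 810.00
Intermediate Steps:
X(f, Y) = 4 - 2*Y
Q(G) = -102*G - 102*G²
S = -6796237/1132706 (S = -6 + 1/(1913609 - 3046315) = -6 + 1/(-1132706) = -6 - 1/1132706 = -6796237/1132706 ≈ -6.0000)
-4*Q(X(-23, 3)) + S = -(-408)*(4 - 2*3)*(1 + (4 - 2*3)) - 6796237/1132706 = -(-408)*(4 - 6)*(1 + (4 - 6)) - 6796237/1132706 = -(-408)*(-2)*(1 - 2) - 6796237/1132706 = -(-408)*(-2)*(-1) - 6796237/1132706 = -4*(-204) - 6796237/1132706 = 816 - 6796237/1132706 = 917491859/1132706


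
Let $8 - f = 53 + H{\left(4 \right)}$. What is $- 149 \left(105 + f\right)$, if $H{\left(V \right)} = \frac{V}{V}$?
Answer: $-8791$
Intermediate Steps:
$H{\left(V \right)} = 1$
$f = -46$ ($f = 8 - \left(53 + 1\right) = 8 - 54 = -46$)
$- 149 \left(105 + f\right) = - 149 \left(105 - 46\right) = \left(-149\right) 59 = -8791$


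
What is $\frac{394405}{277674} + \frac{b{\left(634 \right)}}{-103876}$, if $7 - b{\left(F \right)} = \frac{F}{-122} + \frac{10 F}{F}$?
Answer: $\frac{312385604033}{219932941233} \approx 1.4204$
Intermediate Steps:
$b{\left(F \right)} = -3 + \frac{F}{122}$ ($b{\left(F \right)} = 7 - \left(\frac{F}{-122} + \frac{10 F}{F}\right) = 7 - \left(F \left(- \frac{1}{122}\right) + 10\right) = 7 - \left(- \frac{F}{122} + 10\right) = 7 - \left(10 - \frac{F}{122}\right) = 7 + \left(-10 + \frac{F}{122}\right) = -3 + \frac{F}{122}$)
$\frac{394405}{277674} + \frac{b{\left(634 \right)}}{-103876} = \frac{394405}{277674} + \frac{-3 + \frac{1}{122} \cdot 634}{-103876} = 394405 \cdot \frac{1}{277674} + \left(-3 + \frac{317}{61}\right) \left(- \frac{1}{103876}\right) = \frac{394405}{277674} + \frac{134}{61} \left(- \frac{1}{103876}\right) = \frac{394405}{277674} - \frac{67}{3168218} = \frac{312385604033}{219932941233}$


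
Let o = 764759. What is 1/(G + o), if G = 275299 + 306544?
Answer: 1/1346602 ≈ 7.4261e-7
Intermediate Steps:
G = 581843
1/(G + o) = 1/(581843 + 764759) = 1/1346602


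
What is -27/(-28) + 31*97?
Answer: 84223/28 ≈ 3008.0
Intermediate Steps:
-27/(-28) + 31*97 = -27*(-1/28) + 3007 = 27/28 + 3007 = 84223/28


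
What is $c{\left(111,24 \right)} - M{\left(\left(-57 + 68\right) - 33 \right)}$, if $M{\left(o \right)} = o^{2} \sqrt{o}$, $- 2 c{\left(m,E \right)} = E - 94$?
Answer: $35 - 484 i \sqrt{22} \approx 35.0 - 2270.2 i$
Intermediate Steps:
$c{\left(m,E \right)} = 47 - \frac{E}{2}$ ($c{\left(m,E \right)} = - \frac{E - 94}{2} = - \frac{-94 + E}{2} = 47 - \frac{E}{2}$)
$M{\left(o \right)} = o^{\frac{5}{2}}$
$c{\left(111,24 \right)} - M{\left(\left(-57 + 68\right) - 33 \right)} = \left(47 - 12\right) - \left(\left(-57 + 68\right) - 33\right)^{\frac{5}{2}} = \left(47 - 12\right) - \left(11 - 33\right)^{\frac{5}{2}} = 35 - \left(-22\right)^{\frac{5}{2}} = 35 - 484 i \sqrt{22}$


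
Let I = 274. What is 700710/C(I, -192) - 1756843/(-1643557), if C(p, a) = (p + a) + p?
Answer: 576141130789/292553146 ≈ 1969.4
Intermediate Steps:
C(p, a) = a + 2*p (C(p, a) = (a + p) + p = a + 2*p)
700710/C(I, -192) - 1756843/(-1643557) = 700710/(-192 + 2*274) - 1756843/(-1643557) = 700710/(-192 + 548) - 1756843*(-1/1643557) = 700710/356 + 1756843/1643557 = 700710*(1/356) + 1756843/1643557 = 350355/178 + 1756843/1643557 = 576141130789/292553146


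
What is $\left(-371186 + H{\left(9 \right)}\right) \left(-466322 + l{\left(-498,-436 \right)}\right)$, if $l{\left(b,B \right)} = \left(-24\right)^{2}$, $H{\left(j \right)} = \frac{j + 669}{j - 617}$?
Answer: $\frac{26277594946859}{152} \approx 1.7288 \cdot 10^{11}$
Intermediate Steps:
$H{\left(j \right)} = \frac{669 + j}{-617 + j}$
$l{\left(b,B \right)} = 576$
$\left(-371186 + H{\left(9 \right)}\right) \left(-466322 + l{\left(-498,-436 \right)}\right) = \left(-371186 + \frac{669 + 9}{-617 + 9}\right) \left(-466322 + 576\right) = \left(-371186 + \frac{1}{-608} \cdot 678\right) \left(-465746\right) = \left(-371186 - \frac{339}{304}\right) \left(-465746\right) = \left(- \frac{112840883}{304}\right) \left(-465746\right) = \frac{26277594946859}{152}$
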